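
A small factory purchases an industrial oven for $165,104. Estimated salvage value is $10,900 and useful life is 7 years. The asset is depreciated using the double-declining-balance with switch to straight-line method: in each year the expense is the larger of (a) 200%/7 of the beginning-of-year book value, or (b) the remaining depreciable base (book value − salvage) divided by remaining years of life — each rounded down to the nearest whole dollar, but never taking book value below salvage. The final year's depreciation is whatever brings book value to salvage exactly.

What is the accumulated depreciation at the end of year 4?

Depreciable base = $165,104 − $10,900 = $154,204.
Year 1: DB = ⌊$165,104 × 200%/7⌋ = $47,172; SL = ⌊$154,204/7⌋ = $22,029 → take DB $47,172. Book value $117,932.
Year 2: DB = ⌊$117,932 × 200%/7⌋ = $33,694; SL = ⌊$107,032/6⌋ = $17,838 → take DB $33,694. Book value $84,238.
Year 3: DB = ⌊$84,238 × 200%/7⌋ = $24,068; SL = ⌊$73,338/5⌋ = $14,667 → take DB $24,068. Book value $60,170.
Year 4: DB = ⌊$60,170 × 200%/7⌋ = $17,191; SL = ⌊$49,270/4⌋ = $12,317 → take DB $17,191. Book value $42,979.
Accumulated through year 4 = $165,104 − $42,979 = $122,125.

$122,125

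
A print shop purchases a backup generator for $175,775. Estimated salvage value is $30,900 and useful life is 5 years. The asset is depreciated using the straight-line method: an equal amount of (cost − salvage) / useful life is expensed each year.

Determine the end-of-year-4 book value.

$59,875

Depreciable base = $175,775 − $30,900 = $144,875.
Annual expense = $144,875 / 5 = $28,975.
End of year 1: book value $146,800.
End of year 2: book value $117,825.
End of year 3: book value $88,850.
End of year 4: book value $59,875.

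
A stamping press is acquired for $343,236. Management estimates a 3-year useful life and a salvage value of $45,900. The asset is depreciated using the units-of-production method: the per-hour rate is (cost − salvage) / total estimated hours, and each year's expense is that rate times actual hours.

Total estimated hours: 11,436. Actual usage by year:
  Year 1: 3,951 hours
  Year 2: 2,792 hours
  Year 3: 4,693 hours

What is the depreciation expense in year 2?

$72,592

Depreciable base = $343,236 − $45,900 = $297,336.
Rate = $297,336 / 11,436 hours = $26 per hour.
Year 1: 3,951 × $26 = $102,726. Book value $240,510.
Year 2: 2,792 × $26 = $72,592. Book value $167,918.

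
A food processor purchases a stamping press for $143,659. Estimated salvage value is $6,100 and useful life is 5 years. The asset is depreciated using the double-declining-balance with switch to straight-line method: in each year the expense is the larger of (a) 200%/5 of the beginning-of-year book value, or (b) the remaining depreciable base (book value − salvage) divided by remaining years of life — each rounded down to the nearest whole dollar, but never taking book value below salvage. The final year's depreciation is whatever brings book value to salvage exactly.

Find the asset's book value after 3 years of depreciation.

Depreciable base = $143,659 − $6,100 = $137,559.
Year 1: DB = ⌊$143,659 × 200%/5⌋ = $57,463; SL = ⌊$137,559/5⌋ = $27,511 → take DB $57,463. Book value $86,196.
Year 2: DB = ⌊$86,196 × 200%/5⌋ = $34,478; SL = ⌊$80,096/4⌋ = $20,024 → take DB $34,478. Book value $51,718.
Year 3: DB = ⌊$51,718 × 200%/5⌋ = $20,687; SL = ⌊$45,618/3⌋ = $15,206 → take DB $20,687. Book value $31,031.

$31,031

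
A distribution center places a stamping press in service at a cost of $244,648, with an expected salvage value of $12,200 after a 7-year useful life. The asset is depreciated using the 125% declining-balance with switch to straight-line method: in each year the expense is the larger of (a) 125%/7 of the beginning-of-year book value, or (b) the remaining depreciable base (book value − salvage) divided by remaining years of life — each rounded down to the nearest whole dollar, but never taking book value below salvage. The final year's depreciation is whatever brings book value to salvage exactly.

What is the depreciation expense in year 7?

$30,576

Depreciable base = $244,648 − $12,200 = $232,448.
Year 1: DB = ⌊$244,648 × 125%/7⌋ = $43,687; SL = ⌊$232,448/7⌋ = $33,206 → take DB $43,687. Book value $200,961.
Year 2: DB = ⌊$200,961 × 125%/7⌋ = $35,885; SL = ⌊$188,761/6⌋ = $31,460 → take DB $35,885. Book value $165,076.
Year 3: DB = ⌊$165,076 × 125%/7⌋ = $29,477; SL = ⌊$152,876/5⌋ = $30,575 → take SL $30,575. Book value $134,501.
Year 4: DB = ⌊$134,501 × 125%/7⌋ = $24,018; SL = ⌊$122,301/4⌋ = $30,575 → take SL $30,575. Book value $103,926.
Year 5: DB = ⌊$103,926 × 125%/7⌋ = $18,558; SL = ⌊$91,726/3⌋ = $30,575 → take SL $30,575. Book value $73,351.
Year 6: DB = ⌊$73,351 × 125%/7⌋ = $13,098; SL = ⌊$61,151/2⌋ = $30,575 → take SL $30,575. Book value $42,776.
Year 7 (final): $42,776 − $12,200 = $30,576. Book value $12,200.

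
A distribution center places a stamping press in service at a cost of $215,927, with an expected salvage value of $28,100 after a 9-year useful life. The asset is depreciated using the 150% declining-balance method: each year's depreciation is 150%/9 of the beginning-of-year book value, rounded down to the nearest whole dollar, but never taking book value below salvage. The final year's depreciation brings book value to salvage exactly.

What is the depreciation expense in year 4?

Depreciable base = $215,927 − $28,100 = $187,827.
Year 1: ⌊$215,927 × 150%/9⌋ = $35,987. Book value $179,940.
Year 2: ⌊$179,940 × 150%/9⌋ = $29,990. Book value $149,950.
Year 3: ⌊$149,950 × 150%/9⌋ = $24,991. Book value $124,959.
Year 4: ⌊$124,959 × 150%/9⌋ = $20,826. Book value $104,133.

$20,826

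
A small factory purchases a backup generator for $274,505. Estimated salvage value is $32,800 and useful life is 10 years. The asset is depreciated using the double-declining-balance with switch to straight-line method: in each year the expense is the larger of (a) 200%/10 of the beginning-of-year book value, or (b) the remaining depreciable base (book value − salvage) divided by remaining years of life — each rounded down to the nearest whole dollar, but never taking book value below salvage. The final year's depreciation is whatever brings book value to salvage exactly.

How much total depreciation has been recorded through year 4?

Depreciable base = $274,505 − $32,800 = $241,705.
Year 1: DB = ⌊$274,505 × 200%/10⌋ = $54,901; SL = ⌊$241,705/10⌋ = $24,170 → take DB $54,901. Book value $219,604.
Year 2: DB = ⌊$219,604 × 200%/10⌋ = $43,920; SL = ⌊$186,804/9⌋ = $20,756 → take DB $43,920. Book value $175,684.
Year 3: DB = ⌊$175,684 × 200%/10⌋ = $35,136; SL = ⌊$142,884/8⌋ = $17,860 → take DB $35,136. Book value $140,548.
Year 4: DB = ⌊$140,548 × 200%/10⌋ = $28,109; SL = ⌊$107,748/7⌋ = $15,392 → take DB $28,109. Book value $112,439.
Accumulated through year 4 = $274,505 − $112,439 = $162,066.

$162,066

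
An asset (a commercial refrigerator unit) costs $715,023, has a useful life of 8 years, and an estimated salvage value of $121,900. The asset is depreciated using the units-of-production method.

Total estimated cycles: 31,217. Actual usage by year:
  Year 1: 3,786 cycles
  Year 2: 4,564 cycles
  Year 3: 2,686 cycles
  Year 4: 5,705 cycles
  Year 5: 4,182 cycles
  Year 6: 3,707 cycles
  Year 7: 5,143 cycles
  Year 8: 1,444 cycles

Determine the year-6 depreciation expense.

$70,433

Depreciable base = $715,023 − $121,900 = $593,123.
Rate = $593,123 / 31,217 cycles = $19 per cycle.
Year 1: 3,786 × $19 = $71,934. Book value $643,089.
Year 2: 4,564 × $19 = $86,716. Book value $556,373.
Year 3: 2,686 × $19 = $51,034. Book value $505,339.
Year 4: 5,705 × $19 = $108,395. Book value $396,944.
Year 5: 4,182 × $19 = $79,458. Book value $317,486.
Year 6: 3,707 × $19 = $70,433. Book value $247,053.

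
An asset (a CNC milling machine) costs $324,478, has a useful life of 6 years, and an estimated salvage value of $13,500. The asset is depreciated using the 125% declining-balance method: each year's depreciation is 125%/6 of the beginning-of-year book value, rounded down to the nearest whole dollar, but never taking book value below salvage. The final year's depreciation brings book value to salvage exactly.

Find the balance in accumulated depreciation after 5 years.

Depreciable base = $324,478 − $13,500 = $310,978.
Year 1: ⌊$324,478 × 125%/6⌋ = $67,599. Book value $256,879.
Year 2: ⌊$256,879 × 125%/6⌋ = $53,516. Book value $203,363.
Year 3: ⌊$203,363 × 125%/6⌋ = $42,367. Book value $160,996.
Year 4: ⌊$160,996 × 125%/6⌋ = $33,540. Book value $127,456.
Year 5: ⌊$127,456 × 125%/6⌋ = $26,553. Book value $100,903.
Accumulated through year 5 = $324,478 − $100,903 = $223,575.

$223,575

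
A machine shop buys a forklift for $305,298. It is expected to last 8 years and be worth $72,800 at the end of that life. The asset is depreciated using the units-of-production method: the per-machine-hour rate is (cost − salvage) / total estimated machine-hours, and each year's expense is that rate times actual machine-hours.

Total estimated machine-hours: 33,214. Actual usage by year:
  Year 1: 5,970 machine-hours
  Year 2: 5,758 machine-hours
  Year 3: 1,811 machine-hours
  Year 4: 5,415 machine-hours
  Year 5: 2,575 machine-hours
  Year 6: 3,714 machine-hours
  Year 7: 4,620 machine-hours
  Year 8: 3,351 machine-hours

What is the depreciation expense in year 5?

$18,025

Depreciable base = $305,298 − $72,800 = $232,498.
Rate = $232,498 / 33,214 machine-hours = $7 per machine-hour.
Year 1: 5,970 × $7 = $41,790. Book value $263,508.
Year 2: 5,758 × $7 = $40,306. Book value $223,202.
Year 3: 1,811 × $7 = $12,677. Book value $210,525.
Year 4: 5,415 × $7 = $37,905. Book value $172,620.
Year 5: 2,575 × $7 = $18,025. Book value $154,595.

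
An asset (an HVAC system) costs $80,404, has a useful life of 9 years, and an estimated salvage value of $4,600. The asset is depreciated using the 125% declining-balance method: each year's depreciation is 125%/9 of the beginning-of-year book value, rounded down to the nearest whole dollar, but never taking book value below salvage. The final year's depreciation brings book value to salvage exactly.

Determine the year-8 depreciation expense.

$3,920

Depreciable base = $80,404 − $4,600 = $75,804.
Year 1: ⌊$80,404 × 125%/9⌋ = $11,167. Book value $69,237.
Year 2: ⌊$69,237 × 125%/9⌋ = $9,616. Book value $59,621.
Year 3: ⌊$59,621 × 125%/9⌋ = $8,280. Book value $51,341.
Year 4: ⌊$51,341 × 125%/9⌋ = $7,130. Book value $44,211.
Year 5: ⌊$44,211 × 125%/9⌋ = $6,140. Book value $38,071.
Year 6: ⌊$38,071 × 125%/9⌋ = $5,287. Book value $32,784.
Year 7: ⌊$32,784 × 125%/9⌋ = $4,553. Book value $28,231.
Year 8: ⌊$28,231 × 125%/9⌋ = $3,920. Book value $24,311.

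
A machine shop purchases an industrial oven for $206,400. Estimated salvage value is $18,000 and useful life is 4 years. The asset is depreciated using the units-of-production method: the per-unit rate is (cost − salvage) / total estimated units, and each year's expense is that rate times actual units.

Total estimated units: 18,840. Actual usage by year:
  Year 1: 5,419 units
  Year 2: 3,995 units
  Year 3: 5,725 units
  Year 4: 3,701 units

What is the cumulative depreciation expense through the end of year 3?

$151,390

Depreciable base = $206,400 − $18,000 = $188,400.
Rate = $188,400 / 18,840 units = $10 per unit.
Year 1: 5,419 × $10 = $54,190. Book value $152,210.
Year 2: 3,995 × $10 = $39,950. Book value $112,260.
Year 3: 5,725 × $10 = $57,250. Book value $55,010.
Accumulated through year 3 = $206,400 − $55,010 = $151,390.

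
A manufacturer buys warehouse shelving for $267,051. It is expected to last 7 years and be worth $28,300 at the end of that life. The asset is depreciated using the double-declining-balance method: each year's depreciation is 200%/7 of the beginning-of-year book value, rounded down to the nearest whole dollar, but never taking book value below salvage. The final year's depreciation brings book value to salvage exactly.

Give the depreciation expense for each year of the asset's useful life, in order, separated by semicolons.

Depreciable base = $267,051 − $28,300 = $238,751.
Year 1: ⌊$267,051 × 200%/7⌋ = $76,300. Book value $190,751.
Year 2: ⌊$190,751 × 200%/7⌋ = $54,500. Book value $136,251.
Year 3: ⌊$136,251 × 200%/7⌋ = $38,928. Book value $97,323.
Year 4: ⌊$97,323 × 200%/7⌋ = $27,806. Book value $69,517.
Year 5: ⌊$69,517 × 200%/7⌋ = $19,862. Book value $49,655.
Year 6: ⌊$49,655 × 200%/7⌋ = $14,187. Book value $35,468.
Year 7 (final): $35,468 − $28,300 = $7,168. Book value $28,300.

$76,300; $54,500; $38,928; $27,806; $19,862; $14,187; $7,168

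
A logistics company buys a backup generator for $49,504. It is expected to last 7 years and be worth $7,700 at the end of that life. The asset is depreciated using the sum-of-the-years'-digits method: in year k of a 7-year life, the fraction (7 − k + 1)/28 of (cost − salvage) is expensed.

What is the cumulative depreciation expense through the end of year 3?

$26,874

Depreciable base = $49,504 − $7,700 = $41,804.
Sum of the years' digits = 7+6+5+4+3+2+1 = 28.
Year 1: $41,804 × 7/28 = $10,451. Book value $39,053.
Year 2: $41,804 × 6/28 = $8,958. Book value $30,095.
Year 3: $41,804 × 5/28 = $7,465. Book value $22,630.
Accumulated through year 3 = $49,504 − $22,630 = $26,874.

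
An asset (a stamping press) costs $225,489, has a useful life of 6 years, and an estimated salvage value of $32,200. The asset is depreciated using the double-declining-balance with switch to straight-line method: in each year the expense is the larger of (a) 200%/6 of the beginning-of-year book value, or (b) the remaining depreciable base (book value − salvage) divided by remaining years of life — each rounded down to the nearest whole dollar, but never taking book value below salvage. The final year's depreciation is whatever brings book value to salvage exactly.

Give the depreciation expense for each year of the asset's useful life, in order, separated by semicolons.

Depreciable base = $225,489 − $32,200 = $193,289.
Year 1: DB = ⌊$225,489 × 200%/6⌋ = $75,163; SL = ⌊$193,289/6⌋ = $32,214 → take DB $75,163. Book value $150,326.
Year 2: DB = ⌊$150,326 × 200%/6⌋ = $50,108; SL = ⌊$118,126/5⌋ = $23,625 → take DB $50,108. Book value $100,218.
Year 3: DB = ⌊$100,218 × 200%/6⌋ = $33,406; SL = ⌊$68,018/4⌋ = $17,004 → take DB $33,406. Book value $66,812.
Year 4: DB = ⌊$66,812 × 200%/6⌋ = $22,270; SL = ⌊$34,612/3⌋ = $11,537 → take DB $22,270. Book value $44,542.
Year 5: DB = ⌊$44,542 × 200%/6⌋ = $14,847; SL = ⌊$12,342/2⌋ = $6,171 → take DB $14,847, capped at $12,342. Book value $32,200.
Year 6 (final): $32,200 − $32,200 = $0. Book value $32,200.

$75,163; $50,108; $33,406; $22,270; $12,342; $0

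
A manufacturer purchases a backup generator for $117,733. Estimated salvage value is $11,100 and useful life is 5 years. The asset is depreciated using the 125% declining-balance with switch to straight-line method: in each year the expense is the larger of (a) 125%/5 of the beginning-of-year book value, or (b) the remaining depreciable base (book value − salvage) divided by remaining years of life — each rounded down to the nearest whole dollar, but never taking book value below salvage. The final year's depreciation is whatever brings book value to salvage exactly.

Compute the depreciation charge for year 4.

$18,375

Depreciable base = $117,733 − $11,100 = $106,633.
Year 1: DB = ⌊$117,733 × 125%/5⌋ = $29,433; SL = ⌊$106,633/5⌋ = $21,326 → take DB $29,433. Book value $88,300.
Year 2: DB = ⌊$88,300 × 125%/5⌋ = $22,075; SL = ⌊$77,200/4⌋ = $19,300 → take DB $22,075. Book value $66,225.
Year 3: DB = ⌊$66,225 × 125%/5⌋ = $16,556; SL = ⌊$55,125/3⌋ = $18,375 → take SL $18,375. Book value $47,850.
Year 4: DB = ⌊$47,850 × 125%/5⌋ = $11,962; SL = ⌊$36,750/2⌋ = $18,375 → take SL $18,375. Book value $29,475.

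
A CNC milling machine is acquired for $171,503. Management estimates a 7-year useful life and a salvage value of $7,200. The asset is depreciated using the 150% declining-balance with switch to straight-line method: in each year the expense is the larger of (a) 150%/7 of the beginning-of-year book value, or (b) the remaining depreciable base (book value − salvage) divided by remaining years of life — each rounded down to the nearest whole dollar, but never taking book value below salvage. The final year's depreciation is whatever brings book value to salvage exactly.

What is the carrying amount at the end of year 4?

Depreciable base = $171,503 − $7,200 = $164,303.
Year 1: DB = ⌊$171,503 × 150%/7⌋ = $36,750; SL = ⌊$164,303/7⌋ = $23,471 → take DB $36,750. Book value $134,753.
Year 2: DB = ⌊$134,753 × 150%/7⌋ = $28,875; SL = ⌊$127,553/6⌋ = $21,258 → take DB $28,875. Book value $105,878.
Year 3: DB = ⌊$105,878 × 150%/7⌋ = $22,688; SL = ⌊$98,678/5⌋ = $19,735 → take DB $22,688. Book value $83,190.
Year 4: DB = ⌊$83,190 × 150%/7⌋ = $17,826; SL = ⌊$75,990/4⌋ = $18,997 → take SL $18,997. Book value $64,193.

$64,193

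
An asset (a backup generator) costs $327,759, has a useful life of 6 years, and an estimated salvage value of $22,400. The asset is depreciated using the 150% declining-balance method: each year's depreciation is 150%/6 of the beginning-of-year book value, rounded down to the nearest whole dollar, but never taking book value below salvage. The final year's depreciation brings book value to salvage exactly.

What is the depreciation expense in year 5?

Depreciable base = $327,759 − $22,400 = $305,359.
Year 1: ⌊$327,759 × 150%/6⌋ = $81,939. Book value $245,820.
Year 2: ⌊$245,820 × 150%/6⌋ = $61,455. Book value $184,365.
Year 3: ⌊$184,365 × 150%/6⌋ = $46,091. Book value $138,274.
Year 4: ⌊$138,274 × 150%/6⌋ = $34,568. Book value $103,706.
Year 5: ⌊$103,706 × 150%/6⌋ = $25,926. Book value $77,780.

$25,926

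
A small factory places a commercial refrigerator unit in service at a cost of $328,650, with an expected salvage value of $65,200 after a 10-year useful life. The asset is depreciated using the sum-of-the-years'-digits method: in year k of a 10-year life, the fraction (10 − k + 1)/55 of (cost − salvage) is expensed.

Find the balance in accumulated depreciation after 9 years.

$258,660

Depreciable base = $328,650 − $65,200 = $263,450.
Sum of the years' digits = 10+9+8+7+6+5+4+3+2+1 = 55.
Year 1: $263,450 × 10/55 = $47,900. Book value $280,750.
Year 2: $263,450 × 9/55 = $43,110. Book value $237,640.
Year 3: $263,450 × 8/55 = $38,320. Book value $199,320.
Year 4: $263,450 × 7/55 = $33,530. Book value $165,790.
Year 5: $263,450 × 6/55 = $28,740. Book value $137,050.
Year 6: $263,450 × 5/55 = $23,950. Book value $113,100.
Year 7: $263,450 × 4/55 = $19,160. Book value $93,940.
Year 8: $263,450 × 3/55 = $14,370. Book value $79,570.
Year 9: $263,450 × 2/55 = $9,580. Book value $69,990.
Accumulated through year 9 = $328,650 − $69,990 = $258,660.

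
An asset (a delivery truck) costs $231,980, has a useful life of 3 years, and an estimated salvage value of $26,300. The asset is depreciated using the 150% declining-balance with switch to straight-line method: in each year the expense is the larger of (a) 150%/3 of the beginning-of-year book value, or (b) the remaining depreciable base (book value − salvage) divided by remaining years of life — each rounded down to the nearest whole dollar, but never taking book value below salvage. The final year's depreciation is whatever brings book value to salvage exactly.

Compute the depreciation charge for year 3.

$31,695

Depreciable base = $231,980 − $26,300 = $205,680.
Year 1: DB = ⌊$231,980 × 150%/3⌋ = $115,990; SL = ⌊$205,680/3⌋ = $68,560 → take DB $115,990. Book value $115,990.
Year 2: DB = ⌊$115,990 × 150%/3⌋ = $57,995; SL = ⌊$89,690/2⌋ = $44,845 → take DB $57,995. Book value $57,995.
Year 3 (final): $57,995 − $26,300 = $31,695. Book value $26,300.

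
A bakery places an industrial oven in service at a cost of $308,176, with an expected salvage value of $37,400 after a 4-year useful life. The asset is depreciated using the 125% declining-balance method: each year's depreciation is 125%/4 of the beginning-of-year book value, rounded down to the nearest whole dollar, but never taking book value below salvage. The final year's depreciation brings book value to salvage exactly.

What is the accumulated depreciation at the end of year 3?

Depreciable base = $308,176 − $37,400 = $270,776.
Year 1: ⌊$308,176 × 125%/4⌋ = $96,305. Book value $211,871.
Year 2: ⌊$211,871 × 125%/4⌋ = $66,209. Book value $145,662.
Year 3: ⌊$145,662 × 125%/4⌋ = $45,519. Book value $100,143.
Accumulated through year 3 = $308,176 − $100,143 = $208,033.

$208,033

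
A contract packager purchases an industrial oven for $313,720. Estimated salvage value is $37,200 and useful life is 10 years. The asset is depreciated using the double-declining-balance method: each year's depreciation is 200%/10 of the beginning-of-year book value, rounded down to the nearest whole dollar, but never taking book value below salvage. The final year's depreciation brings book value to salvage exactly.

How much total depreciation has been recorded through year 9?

Depreciable base = $313,720 − $37,200 = $276,520.
Year 1: ⌊$313,720 × 200%/10⌋ = $62,744. Book value $250,976.
Year 2: ⌊$250,976 × 200%/10⌋ = $50,195. Book value $200,781.
Year 3: ⌊$200,781 × 200%/10⌋ = $40,156. Book value $160,625.
Year 4: ⌊$160,625 × 200%/10⌋ = $32,125. Book value $128,500.
Year 5: ⌊$128,500 × 200%/10⌋ = $25,700. Book value $102,800.
Year 6: ⌊$102,800 × 200%/10⌋ = $20,560. Book value $82,240.
Year 7: ⌊$82,240 × 200%/10⌋ = $16,448. Book value $65,792.
Year 8: ⌊$65,792 × 200%/10⌋ = $13,158. Book value $52,634.
Year 9: ⌊$52,634 × 200%/10⌋ = $10,526. Book value $42,108.
Accumulated through year 9 = $313,720 − $42,108 = $271,612.

$271,612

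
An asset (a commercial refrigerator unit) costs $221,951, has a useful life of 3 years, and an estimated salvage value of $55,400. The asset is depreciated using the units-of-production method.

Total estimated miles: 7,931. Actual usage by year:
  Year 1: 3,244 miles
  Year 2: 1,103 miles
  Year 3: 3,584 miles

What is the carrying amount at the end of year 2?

$130,664

Depreciable base = $221,951 − $55,400 = $166,551.
Rate = $166,551 / 7,931 miles = $21 per mile.
Year 1: 3,244 × $21 = $68,124. Book value $153,827.
Year 2: 1,103 × $21 = $23,163. Book value $130,664.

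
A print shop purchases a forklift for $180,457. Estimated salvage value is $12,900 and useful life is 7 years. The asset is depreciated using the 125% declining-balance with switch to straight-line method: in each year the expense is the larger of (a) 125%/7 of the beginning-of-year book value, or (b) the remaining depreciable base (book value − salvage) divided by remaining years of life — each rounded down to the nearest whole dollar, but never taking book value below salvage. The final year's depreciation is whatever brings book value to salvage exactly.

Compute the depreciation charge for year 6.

$21,773

Depreciable base = $180,457 − $12,900 = $167,557.
Year 1: DB = ⌊$180,457 × 125%/7⌋ = $32,224; SL = ⌊$167,557/7⌋ = $23,936 → take DB $32,224. Book value $148,233.
Year 2: DB = ⌊$148,233 × 125%/7⌋ = $26,470; SL = ⌊$135,333/6⌋ = $22,555 → take DB $26,470. Book value $121,763.
Year 3: DB = ⌊$121,763 × 125%/7⌋ = $21,743; SL = ⌊$108,863/5⌋ = $21,772 → take SL $21,772. Book value $99,991.
Year 4: DB = ⌊$99,991 × 125%/7⌋ = $17,855; SL = ⌊$87,091/4⌋ = $21,772 → take SL $21,772. Book value $78,219.
Year 5: DB = ⌊$78,219 × 125%/7⌋ = $13,967; SL = ⌊$65,319/3⌋ = $21,773 → take SL $21,773. Book value $56,446.
Year 6: DB = ⌊$56,446 × 125%/7⌋ = $10,079; SL = ⌊$43,546/2⌋ = $21,773 → take SL $21,773. Book value $34,673.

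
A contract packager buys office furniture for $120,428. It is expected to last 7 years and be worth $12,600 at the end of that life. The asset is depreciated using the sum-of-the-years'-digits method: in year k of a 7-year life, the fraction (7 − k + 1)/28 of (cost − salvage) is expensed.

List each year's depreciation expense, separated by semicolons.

$26,957; $23,106; $19,255; $15,404; $11,553; $7,702; $3,851

Depreciable base = $120,428 − $12,600 = $107,828.
Sum of the years' digits = 7+6+5+4+3+2+1 = 28.
Year 1: $107,828 × 7/28 = $26,957. Book value $93,471.
Year 2: $107,828 × 6/28 = $23,106. Book value $70,365.
Year 3: $107,828 × 5/28 = $19,255. Book value $51,110.
Year 4: $107,828 × 4/28 = $15,404. Book value $35,706.
Year 5: $107,828 × 3/28 = $11,553. Book value $24,153.
Year 6: $107,828 × 2/28 = $7,702. Book value $16,451.
Year 7: $107,828 × 1/28 = $3,851. Book value $12,600.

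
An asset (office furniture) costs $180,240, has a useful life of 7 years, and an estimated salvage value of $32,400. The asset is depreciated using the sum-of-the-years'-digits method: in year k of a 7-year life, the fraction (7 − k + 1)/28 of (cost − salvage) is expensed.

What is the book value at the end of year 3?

Depreciable base = $180,240 − $32,400 = $147,840.
Sum of the years' digits = 7+6+5+4+3+2+1 = 28.
Year 1: $147,840 × 7/28 = $36,960. Book value $143,280.
Year 2: $147,840 × 6/28 = $31,680. Book value $111,600.
Year 3: $147,840 × 5/28 = $26,400. Book value $85,200.

$85,200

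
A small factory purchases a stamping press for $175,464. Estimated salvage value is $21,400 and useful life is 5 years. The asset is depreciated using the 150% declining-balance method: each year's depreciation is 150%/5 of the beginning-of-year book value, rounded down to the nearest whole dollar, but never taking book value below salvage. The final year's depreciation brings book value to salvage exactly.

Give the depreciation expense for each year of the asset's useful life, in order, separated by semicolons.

$52,639; $36,847; $25,793; $18,055; $20,730

Depreciable base = $175,464 − $21,400 = $154,064.
Year 1: ⌊$175,464 × 150%/5⌋ = $52,639. Book value $122,825.
Year 2: ⌊$122,825 × 150%/5⌋ = $36,847. Book value $85,978.
Year 3: ⌊$85,978 × 150%/5⌋ = $25,793. Book value $60,185.
Year 4: ⌊$60,185 × 150%/5⌋ = $18,055. Book value $42,130.
Year 5 (final): $42,130 − $21,400 = $20,730. Book value $21,400.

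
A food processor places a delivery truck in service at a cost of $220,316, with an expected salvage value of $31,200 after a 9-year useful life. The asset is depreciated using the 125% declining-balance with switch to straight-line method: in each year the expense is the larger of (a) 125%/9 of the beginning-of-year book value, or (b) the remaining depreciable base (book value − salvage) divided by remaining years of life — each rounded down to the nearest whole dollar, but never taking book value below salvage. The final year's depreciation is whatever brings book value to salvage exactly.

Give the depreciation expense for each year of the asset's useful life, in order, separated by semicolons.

$30,599; $26,349; $22,690; $19,538; $17,988; $17,988; $17,988; $17,988; $17,988

Depreciable base = $220,316 − $31,200 = $189,116.
Year 1: DB = ⌊$220,316 × 125%/9⌋ = $30,599; SL = ⌊$189,116/9⌋ = $21,012 → take DB $30,599. Book value $189,717.
Year 2: DB = ⌊$189,717 × 125%/9⌋ = $26,349; SL = ⌊$158,517/8⌋ = $19,814 → take DB $26,349. Book value $163,368.
Year 3: DB = ⌊$163,368 × 125%/9⌋ = $22,690; SL = ⌊$132,168/7⌋ = $18,881 → take DB $22,690. Book value $140,678.
Year 4: DB = ⌊$140,678 × 125%/9⌋ = $19,538; SL = ⌊$109,478/6⌋ = $18,246 → take DB $19,538. Book value $121,140.
Year 5: DB = ⌊$121,140 × 125%/9⌋ = $16,825; SL = ⌊$89,940/5⌋ = $17,988 → take SL $17,988. Book value $103,152.
Year 6: DB = ⌊$103,152 × 125%/9⌋ = $14,326; SL = ⌊$71,952/4⌋ = $17,988 → take SL $17,988. Book value $85,164.
Year 7: DB = ⌊$85,164 × 125%/9⌋ = $11,828; SL = ⌊$53,964/3⌋ = $17,988 → take SL $17,988. Book value $67,176.
Year 8: DB = ⌊$67,176 × 125%/9⌋ = $9,330; SL = ⌊$35,976/2⌋ = $17,988 → take SL $17,988. Book value $49,188.
Year 9 (final): $49,188 − $31,200 = $17,988. Book value $31,200.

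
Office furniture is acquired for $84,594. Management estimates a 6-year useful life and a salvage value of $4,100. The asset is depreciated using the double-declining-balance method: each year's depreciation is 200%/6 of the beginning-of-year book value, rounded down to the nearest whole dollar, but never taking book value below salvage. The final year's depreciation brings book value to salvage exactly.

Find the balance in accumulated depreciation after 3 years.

$59,528

Depreciable base = $84,594 − $4,100 = $80,494.
Year 1: ⌊$84,594 × 200%/6⌋ = $28,198. Book value $56,396.
Year 2: ⌊$56,396 × 200%/6⌋ = $18,798. Book value $37,598.
Year 3: ⌊$37,598 × 200%/6⌋ = $12,532. Book value $25,066.
Accumulated through year 3 = $84,594 − $25,066 = $59,528.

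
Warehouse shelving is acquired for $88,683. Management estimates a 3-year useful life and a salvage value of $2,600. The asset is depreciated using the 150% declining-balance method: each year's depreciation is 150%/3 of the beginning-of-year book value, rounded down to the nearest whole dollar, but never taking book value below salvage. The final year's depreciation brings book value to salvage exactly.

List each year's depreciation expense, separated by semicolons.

Depreciable base = $88,683 − $2,600 = $86,083.
Year 1: ⌊$88,683 × 150%/3⌋ = $44,341. Book value $44,342.
Year 2: ⌊$44,342 × 150%/3⌋ = $22,171. Book value $22,171.
Year 3 (final): $22,171 − $2,600 = $19,571. Book value $2,600.

$44,341; $22,171; $19,571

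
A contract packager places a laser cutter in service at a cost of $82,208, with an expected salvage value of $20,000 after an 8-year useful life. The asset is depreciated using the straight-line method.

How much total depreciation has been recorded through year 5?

$38,880

Depreciable base = $82,208 − $20,000 = $62,208.
Annual expense = $62,208 / 8 = $7,776.
End of year 1: book value $74,432.
End of year 2: book value $66,656.
End of year 3: book value $58,880.
End of year 4: book value $51,104.
End of year 5: book value $43,328.
Accumulated through year 5 = $82,208 − $43,328 = $38,880.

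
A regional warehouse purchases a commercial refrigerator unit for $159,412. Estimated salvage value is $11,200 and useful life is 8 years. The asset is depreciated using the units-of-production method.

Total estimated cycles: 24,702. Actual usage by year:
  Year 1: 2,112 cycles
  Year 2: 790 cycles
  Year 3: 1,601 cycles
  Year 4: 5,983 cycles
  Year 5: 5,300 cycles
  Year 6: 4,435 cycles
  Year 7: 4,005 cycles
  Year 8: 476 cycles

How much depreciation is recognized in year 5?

Depreciable base = $159,412 − $11,200 = $148,212.
Rate = $148,212 / 24,702 cycles = $6 per cycle.
Year 1: 2,112 × $6 = $12,672. Book value $146,740.
Year 2: 790 × $6 = $4,740. Book value $142,000.
Year 3: 1,601 × $6 = $9,606. Book value $132,394.
Year 4: 5,983 × $6 = $35,898. Book value $96,496.
Year 5: 5,300 × $6 = $31,800. Book value $64,696.

$31,800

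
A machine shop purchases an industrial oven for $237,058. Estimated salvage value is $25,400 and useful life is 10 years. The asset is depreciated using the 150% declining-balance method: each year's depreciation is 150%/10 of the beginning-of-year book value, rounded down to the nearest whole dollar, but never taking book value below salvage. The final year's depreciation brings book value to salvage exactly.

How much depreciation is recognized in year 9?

Depreciable base = $237,058 − $25,400 = $211,658.
Year 1: ⌊$237,058 × 150%/10⌋ = $35,558. Book value $201,500.
Year 2: ⌊$201,500 × 150%/10⌋ = $30,225. Book value $171,275.
Year 3: ⌊$171,275 × 150%/10⌋ = $25,691. Book value $145,584.
Year 4: ⌊$145,584 × 150%/10⌋ = $21,837. Book value $123,747.
Year 5: ⌊$123,747 × 150%/10⌋ = $18,562. Book value $105,185.
Year 6: ⌊$105,185 × 150%/10⌋ = $15,777. Book value $89,408.
Year 7: ⌊$89,408 × 150%/10⌋ = $13,411. Book value $75,997.
Year 8: ⌊$75,997 × 150%/10⌋ = $11,399. Book value $64,598.
Year 9: ⌊$64,598 × 150%/10⌋ = $9,689. Book value $54,909.

$9,689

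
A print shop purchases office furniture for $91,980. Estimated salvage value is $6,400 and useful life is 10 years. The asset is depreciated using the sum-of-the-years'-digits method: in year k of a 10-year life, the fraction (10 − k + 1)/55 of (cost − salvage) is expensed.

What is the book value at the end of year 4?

$39,076

Depreciable base = $91,980 − $6,400 = $85,580.
Sum of the years' digits = 10+9+8+7+6+5+4+3+2+1 = 55.
Year 1: $85,580 × 10/55 = $15,560. Book value $76,420.
Year 2: $85,580 × 9/55 = $14,004. Book value $62,416.
Year 3: $85,580 × 8/55 = $12,448. Book value $49,968.
Year 4: $85,580 × 7/55 = $10,892. Book value $39,076.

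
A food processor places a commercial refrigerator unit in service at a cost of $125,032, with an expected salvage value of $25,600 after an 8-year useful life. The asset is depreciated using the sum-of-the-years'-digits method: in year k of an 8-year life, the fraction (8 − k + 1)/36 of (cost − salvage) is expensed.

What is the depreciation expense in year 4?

$13,810

Depreciable base = $125,032 − $25,600 = $99,432.
Sum of the years' digits = 8+7+6+5+4+3+2+1 = 36.
Year 1: $99,432 × 8/36 = $22,096. Book value $102,936.
Year 2: $99,432 × 7/36 = $19,334. Book value $83,602.
Year 3: $99,432 × 6/36 = $16,572. Book value $67,030.
Year 4: $99,432 × 5/36 = $13,810. Book value $53,220.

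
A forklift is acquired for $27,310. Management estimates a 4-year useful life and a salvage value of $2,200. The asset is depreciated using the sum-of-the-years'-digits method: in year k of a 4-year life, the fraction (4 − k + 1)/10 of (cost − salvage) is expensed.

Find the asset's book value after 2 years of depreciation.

Depreciable base = $27,310 − $2,200 = $25,110.
Sum of the years' digits = 4+3+2+1 = 10.
Year 1: $25,110 × 4/10 = $10,044. Book value $17,266.
Year 2: $25,110 × 3/10 = $7,533. Book value $9,733.

$9,733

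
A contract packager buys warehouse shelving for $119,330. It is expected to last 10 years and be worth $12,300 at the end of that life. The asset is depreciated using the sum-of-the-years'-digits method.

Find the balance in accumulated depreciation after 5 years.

$77,840

Depreciable base = $119,330 − $12,300 = $107,030.
Sum of the years' digits = 10+9+8+7+6+5+4+3+2+1 = 55.
Year 1: $107,030 × 10/55 = $19,460. Book value $99,870.
Year 2: $107,030 × 9/55 = $17,514. Book value $82,356.
Year 3: $107,030 × 8/55 = $15,568. Book value $66,788.
Year 4: $107,030 × 7/55 = $13,622. Book value $53,166.
Year 5: $107,030 × 6/55 = $11,676. Book value $41,490.
Accumulated through year 5 = $119,330 − $41,490 = $77,840.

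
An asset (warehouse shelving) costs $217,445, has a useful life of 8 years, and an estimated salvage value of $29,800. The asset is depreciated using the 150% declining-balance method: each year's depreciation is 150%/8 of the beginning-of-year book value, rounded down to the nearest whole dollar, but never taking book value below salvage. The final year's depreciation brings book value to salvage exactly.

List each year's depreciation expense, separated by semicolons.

$40,770; $33,126; $26,915; $21,868; $17,768; $14,437; $11,730; $21,031

Depreciable base = $217,445 − $29,800 = $187,645.
Year 1: ⌊$217,445 × 150%/8⌋ = $40,770. Book value $176,675.
Year 2: ⌊$176,675 × 150%/8⌋ = $33,126. Book value $143,549.
Year 3: ⌊$143,549 × 150%/8⌋ = $26,915. Book value $116,634.
Year 4: ⌊$116,634 × 150%/8⌋ = $21,868. Book value $94,766.
Year 5: ⌊$94,766 × 150%/8⌋ = $17,768. Book value $76,998.
Year 6: ⌊$76,998 × 150%/8⌋ = $14,437. Book value $62,561.
Year 7: ⌊$62,561 × 150%/8⌋ = $11,730. Book value $50,831.
Year 8 (final): $50,831 − $29,800 = $21,031. Book value $29,800.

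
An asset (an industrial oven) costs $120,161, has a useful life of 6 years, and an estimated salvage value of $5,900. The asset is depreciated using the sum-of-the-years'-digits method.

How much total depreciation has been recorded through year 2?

$59,851

Depreciable base = $120,161 − $5,900 = $114,261.
Sum of the years' digits = 6+5+4+3+2+1 = 21.
Year 1: $114,261 × 6/21 = $32,646. Book value $87,515.
Year 2: $114,261 × 5/21 = $27,205. Book value $60,310.
Accumulated through year 2 = $120,161 − $60,310 = $59,851.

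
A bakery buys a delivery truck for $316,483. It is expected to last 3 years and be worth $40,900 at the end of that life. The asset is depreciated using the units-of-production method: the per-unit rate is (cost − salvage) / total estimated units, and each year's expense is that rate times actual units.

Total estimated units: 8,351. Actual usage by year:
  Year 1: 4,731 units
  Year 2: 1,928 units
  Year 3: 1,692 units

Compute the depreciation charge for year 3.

$55,836

Depreciable base = $316,483 − $40,900 = $275,583.
Rate = $275,583 / 8,351 units = $33 per unit.
Year 1: 4,731 × $33 = $156,123. Book value $160,360.
Year 2: 1,928 × $33 = $63,624. Book value $96,736.
Year 3: 1,692 × $33 = $55,836. Book value $40,900.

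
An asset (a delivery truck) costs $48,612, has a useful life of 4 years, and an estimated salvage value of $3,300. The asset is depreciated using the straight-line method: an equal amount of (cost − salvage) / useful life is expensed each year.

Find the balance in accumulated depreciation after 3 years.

$33,984

Depreciable base = $48,612 − $3,300 = $45,312.
Annual expense = $45,312 / 4 = $11,328.
End of year 1: book value $37,284.
End of year 2: book value $25,956.
End of year 3: book value $14,628.
Accumulated through year 3 = $48,612 − $14,628 = $33,984.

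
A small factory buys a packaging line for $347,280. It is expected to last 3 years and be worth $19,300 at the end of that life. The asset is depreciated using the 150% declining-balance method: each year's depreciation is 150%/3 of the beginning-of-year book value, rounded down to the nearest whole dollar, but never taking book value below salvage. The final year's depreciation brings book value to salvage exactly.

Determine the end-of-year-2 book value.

Depreciable base = $347,280 − $19,300 = $327,980.
Year 1: ⌊$347,280 × 150%/3⌋ = $173,640. Book value $173,640.
Year 2: ⌊$173,640 × 150%/3⌋ = $86,820. Book value $86,820.

$86,820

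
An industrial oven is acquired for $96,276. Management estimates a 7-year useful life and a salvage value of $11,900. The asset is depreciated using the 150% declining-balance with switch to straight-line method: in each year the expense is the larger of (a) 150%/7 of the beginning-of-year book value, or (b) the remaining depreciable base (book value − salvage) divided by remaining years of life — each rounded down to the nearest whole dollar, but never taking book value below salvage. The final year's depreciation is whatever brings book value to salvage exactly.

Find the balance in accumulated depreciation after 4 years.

Depreciable base = $96,276 − $11,900 = $84,376.
Year 1: DB = ⌊$96,276 × 150%/7⌋ = $20,630; SL = ⌊$84,376/7⌋ = $12,053 → take DB $20,630. Book value $75,646.
Year 2: DB = ⌊$75,646 × 150%/7⌋ = $16,209; SL = ⌊$63,746/6⌋ = $10,624 → take DB $16,209. Book value $59,437.
Year 3: DB = ⌊$59,437 × 150%/7⌋ = $12,736; SL = ⌊$47,537/5⌋ = $9,507 → take DB $12,736. Book value $46,701.
Year 4: DB = ⌊$46,701 × 150%/7⌋ = $10,007; SL = ⌊$34,801/4⌋ = $8,700 → take DB $10,007. Book value $36,694.
Accumulated through year 4 = $96,276 − $36,694 = $59,582.

$59,582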